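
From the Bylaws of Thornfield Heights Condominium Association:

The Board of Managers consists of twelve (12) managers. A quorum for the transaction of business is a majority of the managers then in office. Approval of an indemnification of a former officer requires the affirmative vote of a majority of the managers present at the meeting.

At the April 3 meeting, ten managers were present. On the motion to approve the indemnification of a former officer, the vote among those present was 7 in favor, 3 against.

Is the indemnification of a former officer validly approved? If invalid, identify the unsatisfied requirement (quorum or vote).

Quorum: 10 present; quorum is 7. Satisfied.
Vote: the indemnification of a former officer requires a majority of the managers present (10). A majority of 10 is 6, so 6 affirmative votes are needed; 7 voted in favor. Satisfied.

Valid — all requirements satisfied.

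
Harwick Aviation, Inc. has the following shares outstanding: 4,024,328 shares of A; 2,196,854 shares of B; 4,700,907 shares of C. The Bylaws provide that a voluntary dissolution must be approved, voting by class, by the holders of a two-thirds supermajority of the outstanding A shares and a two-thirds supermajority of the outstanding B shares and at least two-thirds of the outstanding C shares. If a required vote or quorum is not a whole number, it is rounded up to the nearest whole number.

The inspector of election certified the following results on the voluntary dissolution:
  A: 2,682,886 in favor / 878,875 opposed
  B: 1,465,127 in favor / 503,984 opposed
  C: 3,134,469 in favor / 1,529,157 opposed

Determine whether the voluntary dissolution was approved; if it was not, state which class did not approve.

Approved — every class gave the required vote.

A: 2/3 of 4024328 = 2682885.33, rounded up to 2682886; 2,682,886 required, 2,682,886 in favor — approved.
B: 2/3 of 2196854 = 1464569.33, rounded up to 1464570; 1,464,570 required, 1,465,127 in favor — approved.
C: 2/3 of 4700907 = 3133938; 3,133,938 required, 3,134,469 in favor — approved.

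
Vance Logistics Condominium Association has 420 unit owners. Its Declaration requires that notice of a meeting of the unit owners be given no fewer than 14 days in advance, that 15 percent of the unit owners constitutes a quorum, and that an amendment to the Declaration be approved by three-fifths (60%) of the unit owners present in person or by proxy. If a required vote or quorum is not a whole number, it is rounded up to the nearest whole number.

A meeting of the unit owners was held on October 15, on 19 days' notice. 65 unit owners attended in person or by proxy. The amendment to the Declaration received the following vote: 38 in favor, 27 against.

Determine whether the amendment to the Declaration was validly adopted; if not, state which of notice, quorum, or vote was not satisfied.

Invalid — vote requirement not satisfied.

Notice: 19 days given; 14 required. Satisfied.
Quorum: 15% of 420 = 63; 65 present. Satisfied.
Vote: requires three-fifths of those present (65); 3/5 of 65 = 39, so 39 needed; 38 in favor. Not satisfied.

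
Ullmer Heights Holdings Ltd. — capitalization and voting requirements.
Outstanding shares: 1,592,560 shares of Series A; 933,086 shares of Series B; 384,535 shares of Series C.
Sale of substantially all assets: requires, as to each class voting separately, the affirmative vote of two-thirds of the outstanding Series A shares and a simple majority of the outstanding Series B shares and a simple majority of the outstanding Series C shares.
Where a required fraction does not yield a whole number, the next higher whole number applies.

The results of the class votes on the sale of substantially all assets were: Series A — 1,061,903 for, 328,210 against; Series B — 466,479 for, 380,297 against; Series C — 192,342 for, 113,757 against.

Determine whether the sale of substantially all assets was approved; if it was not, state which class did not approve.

Series A: 2/3 of 1592560 = 1061706.67, rounded up to 1061707; 1,061,707 required, 1,061,903 in favor — approved.
Series B: a majority of 933086 is 466544; 466,544 required, 466,479 in favor — not approved.
Series C: a majority of 384535 is 192268; 192,268 required, 192,342 in favor — approved.

Not approved — the Series B shares did not give the required vote.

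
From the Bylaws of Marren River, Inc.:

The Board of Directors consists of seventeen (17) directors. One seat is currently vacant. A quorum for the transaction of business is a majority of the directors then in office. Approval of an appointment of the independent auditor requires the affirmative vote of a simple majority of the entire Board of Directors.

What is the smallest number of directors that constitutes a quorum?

A majority of 16 is 9.

9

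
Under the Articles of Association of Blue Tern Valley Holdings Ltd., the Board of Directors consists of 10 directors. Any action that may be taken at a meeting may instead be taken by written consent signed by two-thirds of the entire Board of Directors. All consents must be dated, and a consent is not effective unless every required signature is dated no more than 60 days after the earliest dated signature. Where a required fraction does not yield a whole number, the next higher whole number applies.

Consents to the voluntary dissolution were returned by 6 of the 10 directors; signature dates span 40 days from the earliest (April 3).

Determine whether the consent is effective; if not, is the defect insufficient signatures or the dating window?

Signatures required: two-thirds of 10 — 2/3 of 10 = 6.67, rounded up to 7, so 7 needed; 6 signed. Insufficient.
Dating window: the latest signature is 40 days after the earliest; the limit is 60 days. Within the window.

Not effective — insufficient signatures.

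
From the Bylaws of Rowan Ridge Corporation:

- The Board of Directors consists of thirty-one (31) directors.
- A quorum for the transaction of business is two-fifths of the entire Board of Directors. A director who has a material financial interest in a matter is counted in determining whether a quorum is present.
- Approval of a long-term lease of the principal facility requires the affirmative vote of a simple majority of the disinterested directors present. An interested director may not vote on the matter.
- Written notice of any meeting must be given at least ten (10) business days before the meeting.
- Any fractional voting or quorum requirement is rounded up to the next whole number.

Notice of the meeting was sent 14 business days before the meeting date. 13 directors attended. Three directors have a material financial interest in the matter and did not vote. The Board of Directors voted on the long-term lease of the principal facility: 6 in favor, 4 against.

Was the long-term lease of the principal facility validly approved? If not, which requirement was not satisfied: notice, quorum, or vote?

Notice: 14 business days given; 10 required (14 ≥ 10). Satisfied.
Quorum: 13 present (interested directors count toward quorum); quorum is 13. Satisfied.
Vote: the long-term lease of the principal facility requires a majority of the disinterested directors present (13 − 3 = 10). A majority of 10 is 6, so 6 affirmative votes are needed; 6 voted in favor. Satisfied.

Valid — all requirements satisfied.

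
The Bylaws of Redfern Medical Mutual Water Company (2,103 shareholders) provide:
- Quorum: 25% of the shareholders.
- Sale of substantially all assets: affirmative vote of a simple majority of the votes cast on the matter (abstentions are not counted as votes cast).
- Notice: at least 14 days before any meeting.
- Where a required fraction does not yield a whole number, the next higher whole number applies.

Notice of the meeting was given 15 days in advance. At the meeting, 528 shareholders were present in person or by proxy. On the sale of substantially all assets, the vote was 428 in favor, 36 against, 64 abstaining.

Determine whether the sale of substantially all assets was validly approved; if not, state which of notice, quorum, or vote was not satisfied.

Notice: 15 days given; 14 required. Satisfied.
Quorum: 25% of 2,103 = 525.75, rounded up to 526; 528 present. Satisfied.
Vote: requires a majority of the votes cast (528 − 64 abstaining = 464); a majority of 464 is 233, so 233 needed; 428 in favor. Satisfied.

Valid — all requirements satisfied.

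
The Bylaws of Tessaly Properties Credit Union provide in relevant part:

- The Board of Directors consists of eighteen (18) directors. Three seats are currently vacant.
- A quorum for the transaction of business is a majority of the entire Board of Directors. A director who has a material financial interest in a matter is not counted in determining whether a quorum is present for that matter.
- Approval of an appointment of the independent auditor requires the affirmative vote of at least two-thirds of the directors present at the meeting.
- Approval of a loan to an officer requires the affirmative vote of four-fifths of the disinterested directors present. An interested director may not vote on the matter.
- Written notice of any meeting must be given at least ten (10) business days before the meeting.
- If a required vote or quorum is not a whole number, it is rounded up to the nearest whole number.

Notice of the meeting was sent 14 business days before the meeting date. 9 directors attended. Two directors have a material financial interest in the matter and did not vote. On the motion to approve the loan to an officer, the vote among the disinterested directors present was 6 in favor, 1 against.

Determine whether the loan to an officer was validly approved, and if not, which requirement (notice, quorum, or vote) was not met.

Invalid — quorum requirement not satisfied.

Notice: 14 business days given; 10 required (14 ≥ 10). Satisfied.
Quorum: 9 present, but the 2 interested directors do not count, leaving 7. Quorum is 10. Not satisfied.
Vote: the loan to an officer requires four-fifths of the disinterested directors present (9 − 2 = 7). 4/5 of 7 = 5.60, rounded up to 6, so 6 affirmative votes are needed; 6 voted in favor. Satisfied. (Moot — without a quorum no business can be validly transacted.)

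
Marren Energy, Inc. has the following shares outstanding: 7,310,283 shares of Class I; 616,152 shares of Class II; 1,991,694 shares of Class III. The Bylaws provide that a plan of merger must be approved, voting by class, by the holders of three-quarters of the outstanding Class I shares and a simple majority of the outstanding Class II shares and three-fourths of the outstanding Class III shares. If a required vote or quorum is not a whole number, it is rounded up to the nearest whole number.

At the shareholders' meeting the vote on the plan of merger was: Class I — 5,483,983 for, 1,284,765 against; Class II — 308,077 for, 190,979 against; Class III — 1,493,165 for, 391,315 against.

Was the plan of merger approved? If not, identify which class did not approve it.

Class I: 3/4 of 7310283 = 5482712.25, rounded up to 5482713; 5,482,713 required, 5,483,983 in favor — approved.
Class II: a majority of 616152 is 308077; 308,077 required, 308,077 in favor — approved.
Class III: 3/4 of 1991694 = 1493770.50, rounded up to 1493771; 1,493,771 required, 1,493,165 in favor — not approved.

Not approved — the Class III shares did not give the required vote.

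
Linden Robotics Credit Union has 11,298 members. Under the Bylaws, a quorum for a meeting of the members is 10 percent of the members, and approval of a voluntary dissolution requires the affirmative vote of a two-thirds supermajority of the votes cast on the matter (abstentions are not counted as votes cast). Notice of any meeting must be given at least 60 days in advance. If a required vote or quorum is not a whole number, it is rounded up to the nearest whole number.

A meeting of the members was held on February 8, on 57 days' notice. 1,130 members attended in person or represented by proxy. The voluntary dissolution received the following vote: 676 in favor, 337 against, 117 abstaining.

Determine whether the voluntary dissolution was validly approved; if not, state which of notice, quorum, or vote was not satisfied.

Invalid — notice requirement not satisfied.

Notice: 57 days given; 60 required. Not satisfied.
Quorum: 10% of 11,298 = 1,129.80, rounded up to 1,130; 1,130 present. Satisfied.
Vote: requires two-thirds of the votes cast (1,130 − 117 abstaining = 1,013); 2/3 of 1013 = 675.33, rounded up to 676, so 676 needed; 676 in favor. Satisfied.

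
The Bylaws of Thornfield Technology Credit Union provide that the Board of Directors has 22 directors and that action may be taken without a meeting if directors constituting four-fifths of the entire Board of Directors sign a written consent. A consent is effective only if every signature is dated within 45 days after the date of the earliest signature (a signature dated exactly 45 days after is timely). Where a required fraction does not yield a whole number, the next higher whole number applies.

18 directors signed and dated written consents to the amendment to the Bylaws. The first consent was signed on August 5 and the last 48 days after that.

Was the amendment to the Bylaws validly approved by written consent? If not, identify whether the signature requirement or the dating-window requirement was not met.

Signatures required: four-fifths of 22 — 4/5 of 22 = 17.60, rounded up to 18, so 18 needed; 18 signed. Sufficient.
Dating window: the latest signature is 48 days after the earliest; the limit is 45 days. Outside the window.

Not effective — dating-window requirement not satisfied.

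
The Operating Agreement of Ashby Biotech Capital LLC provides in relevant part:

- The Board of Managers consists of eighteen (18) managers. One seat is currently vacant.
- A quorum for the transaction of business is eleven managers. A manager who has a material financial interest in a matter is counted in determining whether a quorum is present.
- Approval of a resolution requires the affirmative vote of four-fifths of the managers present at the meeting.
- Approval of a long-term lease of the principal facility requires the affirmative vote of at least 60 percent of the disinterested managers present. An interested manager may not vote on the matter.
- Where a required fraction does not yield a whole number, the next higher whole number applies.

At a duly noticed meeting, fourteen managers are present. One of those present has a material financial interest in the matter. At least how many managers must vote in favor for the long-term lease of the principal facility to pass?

The long-term lease of the principal facility requires three-fifths of the disinterested managers present (14 − 1 = 13).
3/5 of 13 = 7.80, rounded up to 8.

8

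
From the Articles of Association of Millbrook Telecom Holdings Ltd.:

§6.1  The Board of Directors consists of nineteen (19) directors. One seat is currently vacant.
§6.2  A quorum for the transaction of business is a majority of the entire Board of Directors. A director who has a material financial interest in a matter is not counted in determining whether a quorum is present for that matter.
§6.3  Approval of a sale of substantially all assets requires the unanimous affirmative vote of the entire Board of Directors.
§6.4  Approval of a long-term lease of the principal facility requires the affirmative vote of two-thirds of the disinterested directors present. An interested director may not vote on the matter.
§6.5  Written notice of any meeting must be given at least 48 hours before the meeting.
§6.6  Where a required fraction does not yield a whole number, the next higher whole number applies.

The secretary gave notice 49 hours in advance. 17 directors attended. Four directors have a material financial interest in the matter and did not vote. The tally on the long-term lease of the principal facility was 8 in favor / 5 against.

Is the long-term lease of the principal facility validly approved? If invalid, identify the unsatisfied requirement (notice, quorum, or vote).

Invalid — vote requirement not satisfied.

Notice: 49 hours given; 48 required (49 ≥ 48). Satisfied.
Quorum: 17 present, but the 4 interested directors do not count, leaving 13. Quorum is 10. Satisfied.
Vote: the long-term lease of the principal facility requires two-thirds of the disinterested directors present (17 − 4 = 13). 2/3 of 13 = 8.67, rounded up to 9, so 9 affirmative votes are needed; 8 voted in favor. Not satisfied.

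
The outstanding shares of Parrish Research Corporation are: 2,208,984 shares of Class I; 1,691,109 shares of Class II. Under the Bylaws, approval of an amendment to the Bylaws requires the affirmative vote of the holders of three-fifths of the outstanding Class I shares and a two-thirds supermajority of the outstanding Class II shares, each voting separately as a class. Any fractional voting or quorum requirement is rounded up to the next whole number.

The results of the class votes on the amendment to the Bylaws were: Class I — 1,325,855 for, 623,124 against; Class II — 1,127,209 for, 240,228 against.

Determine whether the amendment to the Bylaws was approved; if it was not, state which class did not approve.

Class I: 3/5 of 2208984 = 1325390.40, rounded up to 1325391; 1,325,391 required, 1,325,855 in favor — approved.
Class II: 2/3 of 1691109 = 1127406; 1,127,406 required, 1,127,209 in favor — not approved.

Not approved — the Class II shares did not give the required vote.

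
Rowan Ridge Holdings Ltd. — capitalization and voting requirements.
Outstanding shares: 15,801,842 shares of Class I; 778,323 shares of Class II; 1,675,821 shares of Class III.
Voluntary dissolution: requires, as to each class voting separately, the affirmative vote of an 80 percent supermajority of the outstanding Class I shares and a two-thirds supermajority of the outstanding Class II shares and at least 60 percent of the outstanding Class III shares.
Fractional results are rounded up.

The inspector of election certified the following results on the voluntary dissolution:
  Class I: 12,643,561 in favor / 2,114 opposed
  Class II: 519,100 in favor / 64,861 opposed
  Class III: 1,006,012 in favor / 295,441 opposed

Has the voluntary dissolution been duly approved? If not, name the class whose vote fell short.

Class I: 4/5 of 15801842 = 12641473.60, rounded up to 12641474; 12,641,474 required, 12,643,561 in favor — approved.
Class II: 2/3 of 778323 = 518882; 518,882 required, 519,100 in favor — approved.
Class III: 3/5 of 1675821 = 1005492.60, rounded up to 1005493; 1,005,493 required, 1,006,012 in favor — approved.

Approved — every class gave the required vote.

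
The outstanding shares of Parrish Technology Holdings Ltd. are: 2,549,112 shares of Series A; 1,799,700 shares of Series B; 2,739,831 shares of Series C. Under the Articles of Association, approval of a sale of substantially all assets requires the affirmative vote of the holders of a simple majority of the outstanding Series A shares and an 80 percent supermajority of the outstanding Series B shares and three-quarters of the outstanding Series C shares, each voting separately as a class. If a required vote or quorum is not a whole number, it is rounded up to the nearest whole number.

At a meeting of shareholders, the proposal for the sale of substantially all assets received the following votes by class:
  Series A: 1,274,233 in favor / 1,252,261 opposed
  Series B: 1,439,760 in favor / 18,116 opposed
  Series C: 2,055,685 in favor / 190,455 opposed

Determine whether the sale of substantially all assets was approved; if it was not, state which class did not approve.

Series A: a majority of 2549112 is 1274557; 1,274,557 required, 1,274,233 in favor — not approved.
Series B: 4/5 of 1799700 = 1439760; 1,439,760 required, 1,439,760 in favor — approved.
Series C: 3/4 of 2739831 = 2054873.25, rounded up to 2054874; 2,054,874 required, 2,055,685 in favor — approved.

Not approved — the Series A shares did not give the required vote.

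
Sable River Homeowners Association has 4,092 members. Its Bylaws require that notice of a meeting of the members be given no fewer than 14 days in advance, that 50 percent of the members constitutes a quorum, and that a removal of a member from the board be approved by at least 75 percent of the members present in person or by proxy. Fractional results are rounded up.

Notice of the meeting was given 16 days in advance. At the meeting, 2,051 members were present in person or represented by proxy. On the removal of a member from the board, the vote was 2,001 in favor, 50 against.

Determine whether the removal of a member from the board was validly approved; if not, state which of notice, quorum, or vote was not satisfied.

Valid — all requirements satisfied.

Notice: 16 days given; 14 required. Satisfied.
Quorum: 50% of 4,092 = 2,046; 2,051 present. Satisfied.
Vote: requires three-fourths of those present (2,051); 3/4 of 2051 = 1538.25, rounded up to 1539, so 1,539 needed; 2,001 in favor. Satisfied.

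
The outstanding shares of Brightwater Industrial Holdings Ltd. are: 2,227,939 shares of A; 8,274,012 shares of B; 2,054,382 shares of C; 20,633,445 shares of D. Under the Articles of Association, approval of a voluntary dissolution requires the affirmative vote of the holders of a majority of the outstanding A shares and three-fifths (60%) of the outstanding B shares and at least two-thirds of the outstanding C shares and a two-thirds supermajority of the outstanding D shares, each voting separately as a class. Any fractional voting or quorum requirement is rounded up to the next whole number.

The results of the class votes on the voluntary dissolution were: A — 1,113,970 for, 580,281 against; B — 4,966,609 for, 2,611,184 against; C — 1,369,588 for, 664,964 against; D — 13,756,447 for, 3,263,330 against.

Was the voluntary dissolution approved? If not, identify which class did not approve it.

Approved — every class gave the required vote.

A: a majority of 2227939 is 1113970; 1,113,970 required, 1,113,970 in favor — approved.
B: 3/5 of 8274012 = 4964407.20, rounded up to 4964408; 4,964,408 required, 4,966,609 in favor — approved.
C: 2/3 of 2054382 = 1369588; 1,369,588 required, 1,369,588 in favor — approved.
D: 2/3 of 20633445 = 13755630; 13,755,630 required, 13,756,447 in favor — approved.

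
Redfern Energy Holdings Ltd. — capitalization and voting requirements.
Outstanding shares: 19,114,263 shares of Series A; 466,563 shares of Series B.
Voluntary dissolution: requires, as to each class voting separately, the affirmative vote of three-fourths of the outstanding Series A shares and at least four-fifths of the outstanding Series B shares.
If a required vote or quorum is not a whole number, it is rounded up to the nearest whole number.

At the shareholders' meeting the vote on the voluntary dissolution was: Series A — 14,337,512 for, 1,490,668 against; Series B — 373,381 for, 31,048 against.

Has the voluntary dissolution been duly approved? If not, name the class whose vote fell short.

Series A: 3/4 of 19114263 = 14335697.25, rounded up to 14335698; 14,335,698 required, 14,337,512 in favor — approved.
Series B: 4/5 of 466563 = 373250.40, rounded up to 373251; 373,251 required, 373,381 in favor — approved.

Approved — every class gave the required vote.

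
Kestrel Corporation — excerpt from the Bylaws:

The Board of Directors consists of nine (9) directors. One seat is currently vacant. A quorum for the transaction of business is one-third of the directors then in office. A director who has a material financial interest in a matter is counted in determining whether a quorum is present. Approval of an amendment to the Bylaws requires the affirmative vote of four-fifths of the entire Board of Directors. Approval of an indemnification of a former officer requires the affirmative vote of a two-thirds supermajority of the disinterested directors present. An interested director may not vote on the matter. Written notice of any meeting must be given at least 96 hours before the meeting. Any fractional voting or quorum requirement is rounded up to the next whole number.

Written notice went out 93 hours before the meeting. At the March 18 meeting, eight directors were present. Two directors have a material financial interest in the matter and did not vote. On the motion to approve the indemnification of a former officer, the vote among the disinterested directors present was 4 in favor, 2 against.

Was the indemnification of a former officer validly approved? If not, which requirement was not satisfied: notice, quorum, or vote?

Notice: 93 hours given; 96 required (93 < 96). Not satisfied.
Quorum: 8 present (interested directors count toward quorum); quorum is 3. Satisfied.
Vote: the indemnification of a former officer requires two-thirds of the disinterested directors present (8 − 2 = 6). 2/3 of 6 = 4, so 4 affirmative votes are needed; 4 voted in favor. Satisfied.

Invalid — notice requirement not satisfied.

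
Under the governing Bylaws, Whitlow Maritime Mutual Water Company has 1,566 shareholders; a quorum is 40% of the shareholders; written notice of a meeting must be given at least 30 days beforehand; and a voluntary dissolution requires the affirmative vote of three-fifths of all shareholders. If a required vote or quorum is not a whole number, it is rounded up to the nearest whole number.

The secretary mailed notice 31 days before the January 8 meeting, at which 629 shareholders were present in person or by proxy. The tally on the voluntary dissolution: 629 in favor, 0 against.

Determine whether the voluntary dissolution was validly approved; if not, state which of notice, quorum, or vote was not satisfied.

Invalid — vote requirement not satisfied.

Notice: 31 days given; 30 required. Satisfied.
Quorum: 40% of 1,566 = 626.40, rounded up to 627; 629 present. Satisfied.
Vote: requires three-fifths of all shareholders (1,566); 3/5 of 1566 = 939.60, rounded up to 940, so 940 needed; 629 in favor. Not satisfied.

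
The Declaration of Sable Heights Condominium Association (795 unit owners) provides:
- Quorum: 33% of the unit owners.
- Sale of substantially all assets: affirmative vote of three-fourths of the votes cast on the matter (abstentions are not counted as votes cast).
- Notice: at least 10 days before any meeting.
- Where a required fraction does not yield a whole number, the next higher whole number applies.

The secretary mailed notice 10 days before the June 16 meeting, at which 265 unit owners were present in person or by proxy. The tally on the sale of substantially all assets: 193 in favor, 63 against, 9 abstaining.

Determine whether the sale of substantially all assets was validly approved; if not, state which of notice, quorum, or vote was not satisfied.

Notice: 10 days given; 10 required. Satisfied.
Quorum: 33% of 795 = 262.35, rounded up to 263; 265 present. Satisfied.
Vote: requires three-fourths of the votes cast (265 − 9 abstaining = 256); 3/4 of 256 = 192, so 192 needed; 193 in favor. Satisfied.

Valid — all requirements satisfied.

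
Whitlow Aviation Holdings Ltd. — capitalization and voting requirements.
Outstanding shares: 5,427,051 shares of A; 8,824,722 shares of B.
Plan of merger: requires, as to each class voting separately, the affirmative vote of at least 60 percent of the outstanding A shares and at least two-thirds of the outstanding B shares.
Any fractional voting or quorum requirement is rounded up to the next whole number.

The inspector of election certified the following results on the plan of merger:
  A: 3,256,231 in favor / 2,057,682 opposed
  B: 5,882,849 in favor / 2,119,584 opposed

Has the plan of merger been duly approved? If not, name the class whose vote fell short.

A: 3/5 of 5427051 = 3256230.60, rounded up to 3256231; 3,256,231 required, 3,256,231 in favor — approved.
B: 2/3 of 8824722 = 5883148; 5,883,148 required, 5,882,849 in favor — not approved.

Not approved — the B shares did not give the required vote.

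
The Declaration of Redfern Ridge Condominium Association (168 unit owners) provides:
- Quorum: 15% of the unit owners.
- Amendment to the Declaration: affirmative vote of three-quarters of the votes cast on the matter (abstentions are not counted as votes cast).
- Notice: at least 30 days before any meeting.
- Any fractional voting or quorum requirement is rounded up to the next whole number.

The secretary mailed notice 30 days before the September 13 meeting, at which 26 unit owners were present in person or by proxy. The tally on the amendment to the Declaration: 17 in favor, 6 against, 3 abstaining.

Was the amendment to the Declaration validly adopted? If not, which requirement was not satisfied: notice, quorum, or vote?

Invalid — vote requirement not satisfied.

Notice: 30 days given; 30 required. Satisfied.
Quorum: 15% of 168 = 25.20, rounded up to 26; 26 present. Satisfied.
Vote: requires three-fourths of the votes cast (26 − 3 abstaining = 23); 3/4 of 23 = 17.25, rounded up to 18, so 18 needed; 17 in favor. Not satisfied.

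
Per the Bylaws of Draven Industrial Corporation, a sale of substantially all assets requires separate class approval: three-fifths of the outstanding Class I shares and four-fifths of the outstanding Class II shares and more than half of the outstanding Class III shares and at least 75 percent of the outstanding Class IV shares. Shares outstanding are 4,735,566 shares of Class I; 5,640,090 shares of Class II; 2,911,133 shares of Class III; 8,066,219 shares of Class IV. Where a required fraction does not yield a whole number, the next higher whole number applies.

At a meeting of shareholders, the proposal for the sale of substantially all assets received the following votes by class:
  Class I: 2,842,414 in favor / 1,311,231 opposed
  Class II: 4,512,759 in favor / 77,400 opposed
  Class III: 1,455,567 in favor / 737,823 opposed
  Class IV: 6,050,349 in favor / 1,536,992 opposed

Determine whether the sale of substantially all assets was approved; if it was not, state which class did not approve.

Class I: 3/5 of 4735566 = 2841339.60, rounded up to 2841340; 2,841,340 required, 2,842,414 in favor — approved.
Class II: 4/5 of 5640090 = 4512072; 4,512,072 required, 4,512,759 in favor — approved.
Class III: a majority of 2911133 is 1455567; 1,455,567 required, 1,455,567 in favor — approved.
Class IV: 3/4 of 8066219 = 6049664.25, rounded up to 6049665; 6,049,665 required, 6,050,349 in favor — approved.

Approved — every class gave the required vote.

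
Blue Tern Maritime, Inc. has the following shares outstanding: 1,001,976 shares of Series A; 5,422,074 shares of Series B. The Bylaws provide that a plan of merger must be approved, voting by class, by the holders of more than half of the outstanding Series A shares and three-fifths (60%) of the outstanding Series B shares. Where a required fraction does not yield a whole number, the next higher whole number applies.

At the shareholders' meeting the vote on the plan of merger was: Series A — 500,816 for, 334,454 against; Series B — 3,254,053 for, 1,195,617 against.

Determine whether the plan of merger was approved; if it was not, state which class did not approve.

Series A: a majority of 1001976 is 500989; 500,989 required, 500,816 in favor — not approved.
Series B: 3/5 of 5422074 = 3253244.40, rounded up to 3253245; 3,253,245 required, 3,254,053 in favor — approved.

Not approved — the Series A shares did not give the required vote.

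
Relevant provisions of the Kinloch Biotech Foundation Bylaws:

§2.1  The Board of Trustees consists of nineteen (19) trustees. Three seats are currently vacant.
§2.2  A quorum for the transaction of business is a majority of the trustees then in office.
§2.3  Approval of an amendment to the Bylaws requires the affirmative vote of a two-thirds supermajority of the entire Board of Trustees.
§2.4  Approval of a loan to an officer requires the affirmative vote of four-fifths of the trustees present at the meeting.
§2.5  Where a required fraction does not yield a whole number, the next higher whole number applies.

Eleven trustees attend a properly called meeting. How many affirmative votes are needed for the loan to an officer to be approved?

The loan to an officer requires four-fifths of the trustees present (11).
4/5 of 11 = 8.80, rounded up to 9.

9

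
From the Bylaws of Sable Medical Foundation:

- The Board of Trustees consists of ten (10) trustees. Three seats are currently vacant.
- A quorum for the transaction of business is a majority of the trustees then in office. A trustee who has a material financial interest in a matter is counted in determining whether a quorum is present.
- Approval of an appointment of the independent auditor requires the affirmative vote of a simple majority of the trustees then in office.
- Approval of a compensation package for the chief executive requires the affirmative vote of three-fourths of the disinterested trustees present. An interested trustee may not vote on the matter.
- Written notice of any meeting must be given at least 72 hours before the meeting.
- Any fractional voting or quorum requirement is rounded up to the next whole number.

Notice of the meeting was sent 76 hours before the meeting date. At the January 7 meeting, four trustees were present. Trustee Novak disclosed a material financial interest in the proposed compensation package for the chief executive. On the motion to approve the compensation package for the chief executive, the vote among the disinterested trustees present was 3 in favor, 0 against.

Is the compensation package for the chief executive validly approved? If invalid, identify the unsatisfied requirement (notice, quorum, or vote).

Notice: 76 hours given; 72 required (76 ≥ 72). Satisfied.
Quorum: 4 present (interested trustees count toward quorum); quorum is 4. Satisfied.
Vote: the compensation package for the chief executive requires three-fourths of the disinterested trustees present (4 − 1 = 3). 3/4 of 3 = 2.25, rounded up to 3, so 3 affirmative votes are needed; 3 voted in favor. Satisfied.

Valid — all requirements satisfied.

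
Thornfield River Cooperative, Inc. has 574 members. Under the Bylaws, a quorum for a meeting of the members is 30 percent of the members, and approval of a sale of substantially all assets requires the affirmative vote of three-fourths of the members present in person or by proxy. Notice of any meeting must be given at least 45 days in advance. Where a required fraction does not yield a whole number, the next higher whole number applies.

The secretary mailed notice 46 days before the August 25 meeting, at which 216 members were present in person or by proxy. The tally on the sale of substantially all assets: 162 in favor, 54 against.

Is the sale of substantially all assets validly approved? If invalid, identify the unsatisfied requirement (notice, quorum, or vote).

Valid — all requirements satisfied.

Notice: 46 days given; 45 required. Satisfied.
Quorum: 30% of 574 = 172.20, rounded up to 173; 216 present. Satisfied.
Vote: requires three-fourths of those present (216); 3/4 of 216 = 162, so 162 needed; 162 in favor. Satisfied.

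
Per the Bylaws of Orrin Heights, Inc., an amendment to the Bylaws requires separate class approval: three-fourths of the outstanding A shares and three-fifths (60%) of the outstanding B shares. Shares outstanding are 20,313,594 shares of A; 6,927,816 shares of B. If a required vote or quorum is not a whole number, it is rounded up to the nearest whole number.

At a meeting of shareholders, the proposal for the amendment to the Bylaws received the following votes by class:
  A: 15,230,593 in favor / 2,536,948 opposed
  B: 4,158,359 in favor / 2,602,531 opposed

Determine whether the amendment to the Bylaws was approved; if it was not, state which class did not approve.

A: 3/4 of 20313594 = 15235195.50, rounded up to 15235196; 15,235,196 required, 15,230,593 in favor — not approved.
B: 3/5 of 6927816 = 4156689.60, rounded up to 4156690; 4,156,690 required, 4,158,359 in favor — approved.

Not approved — the A shares did not give the required vote.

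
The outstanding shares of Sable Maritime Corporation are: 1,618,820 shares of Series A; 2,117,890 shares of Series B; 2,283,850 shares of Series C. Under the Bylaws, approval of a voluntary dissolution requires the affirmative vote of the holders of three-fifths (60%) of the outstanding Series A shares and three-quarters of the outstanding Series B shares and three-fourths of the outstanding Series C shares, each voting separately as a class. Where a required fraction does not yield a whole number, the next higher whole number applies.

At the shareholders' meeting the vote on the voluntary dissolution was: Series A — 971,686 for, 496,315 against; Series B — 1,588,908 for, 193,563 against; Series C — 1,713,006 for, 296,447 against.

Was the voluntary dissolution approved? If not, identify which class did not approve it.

Approved — every class gave the required vote.

Series A: 3/5 of 1618820 = 971292; 971,292 required, 971,686 in favor — approved.
Series B: 3/4 of 2117890 = 1588417.50, rounded up to 1588418; 1,588,418 required, 1,588,908 in favor — approved.
Series C: 3/4 of 2283850 = 1712887.50, rounded up to 1712888; 1,712,888 required, 1,713,006 in favor — approved.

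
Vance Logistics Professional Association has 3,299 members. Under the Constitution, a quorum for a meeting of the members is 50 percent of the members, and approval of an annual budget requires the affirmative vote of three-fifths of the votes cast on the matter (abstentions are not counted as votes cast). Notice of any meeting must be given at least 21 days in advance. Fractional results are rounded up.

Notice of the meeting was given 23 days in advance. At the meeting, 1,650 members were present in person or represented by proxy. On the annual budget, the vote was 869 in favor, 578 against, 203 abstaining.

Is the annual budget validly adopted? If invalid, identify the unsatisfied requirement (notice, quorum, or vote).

Valid — all requirements satisfied.

Notice: 23 days given; 21 required. Satisfied.
Quorum: 50% of 3,299 = 1,649.50, rounded up to 1,650; 1,650 present. Satisfied.
Vote: requires three-fifths of the votes cast (1,650 − 203 abstaining = 1,447); 3/5 of 1447 = 868.20, rounded up to 869, so 869 needed; 869 in favor. Satisfied.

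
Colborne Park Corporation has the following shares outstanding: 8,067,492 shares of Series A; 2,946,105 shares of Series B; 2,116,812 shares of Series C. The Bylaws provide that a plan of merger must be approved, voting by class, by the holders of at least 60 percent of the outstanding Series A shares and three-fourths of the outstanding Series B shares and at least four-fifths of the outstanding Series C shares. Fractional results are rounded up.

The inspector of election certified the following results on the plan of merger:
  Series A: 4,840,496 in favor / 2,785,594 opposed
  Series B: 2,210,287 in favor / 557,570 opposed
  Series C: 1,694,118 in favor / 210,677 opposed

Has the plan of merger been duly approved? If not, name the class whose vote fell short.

Series A: 3/5 of 8067492 = 4840495.20, rounded up to 4840496; 4,840,496 required, 4,840,496 in favor — approved.
Series B: 3/4 of 2946105 = 2209578.75, rounded up to 2209579; 2,209,579 required, 2,210,287 in favor — approved.
Series C: 4/5 of 2116812 = 1693449.60, rounded up to 1693450; 1,693,450 required, 1,694,118 in favor — approved.

Approved — every class gave the required vote.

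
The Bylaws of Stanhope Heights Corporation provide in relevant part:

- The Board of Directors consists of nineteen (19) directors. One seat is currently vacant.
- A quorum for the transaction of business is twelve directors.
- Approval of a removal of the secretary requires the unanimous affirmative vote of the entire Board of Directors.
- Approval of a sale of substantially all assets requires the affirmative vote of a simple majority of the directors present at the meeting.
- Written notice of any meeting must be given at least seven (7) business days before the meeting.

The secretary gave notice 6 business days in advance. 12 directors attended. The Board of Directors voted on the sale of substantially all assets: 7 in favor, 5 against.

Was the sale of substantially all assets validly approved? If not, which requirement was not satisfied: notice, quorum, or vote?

Notice: 6 business days given; 7 required (6 < 7). Not satisfied.
Quorum: 12 present; quorum is 12. Satisfied.
Vote: the sale of substantially all assets requires a majority of the directors present (12). A majority of 12 is 7, so 7 affirmative votes are needed; 7 voted in favor. Satisfied.

Invalid — notice requirement not satisfied.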